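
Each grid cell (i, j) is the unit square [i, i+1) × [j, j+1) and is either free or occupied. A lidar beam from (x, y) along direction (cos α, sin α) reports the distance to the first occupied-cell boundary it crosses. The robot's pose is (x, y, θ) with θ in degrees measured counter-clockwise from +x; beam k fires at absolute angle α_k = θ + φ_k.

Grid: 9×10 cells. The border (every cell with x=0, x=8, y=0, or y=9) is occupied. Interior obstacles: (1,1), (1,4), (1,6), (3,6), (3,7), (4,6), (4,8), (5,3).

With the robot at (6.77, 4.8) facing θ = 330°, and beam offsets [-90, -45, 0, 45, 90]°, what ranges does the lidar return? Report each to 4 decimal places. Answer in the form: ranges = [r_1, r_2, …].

ranges = [1.5400, 3.9340, 1.4203, 1.2734, 2.4600]

beam 1: φ=-90°, α=240°
  d=(-0.5000,-0.8660)  start (6,4)  tX=1.5400 tY=0.9238  stride 1/|dx|=2.0000 1/|dy|=1.1547
    cross y-line → (6,3), t=0.9238
    cross x-line → (5,3), t=1.5400 (wall)
  → r_1 = 1.5400
beam 2: φ=-45°, α=285°
  d=(0.2588,-0.9659)  start (6,4)  tX=0.8887 tY=0.8282  stride 1/|dx|=3.8637 1/|dy|=1.0353
    cross y-line → (6,3), t=0.8282
    cross x-line → (7,3), t=0.8887
    cross y-line → (7,2), t=1.8635
    cross y-line → (7,1), t=2.8988
    cross y-line → (7,0), t=3.9340 (wall)
  → r_2 = 3.9340
beam 3: φ=0°, α=330°
  d=(0.8660,-0.5000)  start (6,4)  tX=0.2656 tY=1.6000  stride 1/|dx|=1.1547 1/|dy|=2.0000
    cross x-line → (7,4), t=0.2656
    cross x-line → (8,4), t=1.4203 (wall)
  → r_3 = 1.4203
beam 4: φ=45°, α=15°
  d=(0.9659,0.2588)  start (6,4)  tX=0.2381 tY=0.7727  stride 1/|dx|=1.0353 1/|dy|=3.8637
    cross x-line → (7,4), t=0.2381
    cross y-line → (7,5), t=0.7727
    cross x-line → (8,5), t=1.2734 (wall)
  → r_4 = 1.2734
beam 5: φ=90°, α=60°
  d=(0.5000,0.8660)  start (6,4)  tX=0.4600 tY=0.2309  stride 1/|dx|=2.0000 1/|dy|=1.1547
    cross y-line → (6,5), t=0.2309
    cross x-line → (7,5), t=0.4600
    cross y-line → (7,6), t=1.3856
    cross x-line → (8,6), t=2.4600 (wall)
  → r_5 = 2.4600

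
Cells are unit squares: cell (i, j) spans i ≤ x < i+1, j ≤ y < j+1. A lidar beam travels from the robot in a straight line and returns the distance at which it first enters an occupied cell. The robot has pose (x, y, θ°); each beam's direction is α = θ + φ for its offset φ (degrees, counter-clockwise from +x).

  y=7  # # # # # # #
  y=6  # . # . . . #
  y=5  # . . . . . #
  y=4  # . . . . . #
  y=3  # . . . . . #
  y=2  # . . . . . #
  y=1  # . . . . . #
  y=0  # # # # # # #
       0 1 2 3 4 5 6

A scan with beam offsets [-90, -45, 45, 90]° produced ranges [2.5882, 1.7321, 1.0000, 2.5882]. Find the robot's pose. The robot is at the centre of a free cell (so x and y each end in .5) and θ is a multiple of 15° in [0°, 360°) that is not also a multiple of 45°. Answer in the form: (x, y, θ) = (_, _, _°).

(x, y, θ) = (3.5, 5.5, 105°)

Candidates: 29 free-cell centres × 16 headings = 464 poses. Raycast each; keep the one whose scan matches to 4 dp.
  (5.5, 3.5, 210°): beam 1 = 4.0415 ≠ 2.5882 ✗
  (4.5, 1.5, 150°): beam 1 = 3.0000 ≠ 2.5882 ✗
  (3.5, 4.5, 210°): beam 1 = 1.7321 ≠ 2.5882 ✗
  …
  (3.5, 5.5, 105°): r_1=2.5882, r_2=1.7321, r_3=1.0000, r_4=2.5882 — all match ✓
Unique over the lattice → pose = (3.5, 5.5, 105°).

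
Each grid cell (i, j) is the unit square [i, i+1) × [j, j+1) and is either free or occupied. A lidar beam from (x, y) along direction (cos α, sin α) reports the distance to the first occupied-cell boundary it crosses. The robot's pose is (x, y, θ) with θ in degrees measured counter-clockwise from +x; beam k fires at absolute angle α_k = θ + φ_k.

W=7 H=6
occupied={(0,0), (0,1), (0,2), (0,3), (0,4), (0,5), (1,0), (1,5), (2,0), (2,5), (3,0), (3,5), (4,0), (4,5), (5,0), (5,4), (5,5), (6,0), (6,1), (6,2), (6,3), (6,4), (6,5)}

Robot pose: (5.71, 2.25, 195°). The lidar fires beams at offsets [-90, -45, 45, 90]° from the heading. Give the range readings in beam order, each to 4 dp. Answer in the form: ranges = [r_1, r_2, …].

beam 1: φ=-90°, α=105°
  cosα=-0.2588 sinα=0.9659 | (5,2) | tMaxX 2.7432 tMaxY 0.7765 | tΔX 3.8637 tΔY 1.0353
    t=0.7765 [y] (5,3)
    t=1.8117 [y] (5,4) — stop
  → r_1 = 1.8117
beam 2: φ=-45°, α=150°
  cosα=-0.8660 sinα=0.5000 | (5,2) | tMaxX 0.8198 tMaxY 1.5000 | tΔX 1.1547 tΔY 2.0000
    t=0.8198 [x] (4,2)
    t=1.5000 [y] (4,3)
    t=1.9745 [x] (3,3)
    t=3.1292 [x] (2,3)
    t=3.5000 [y] (2,4)
    t=4.2839 [x] (1,4)
    t=5.4386 [x] (0,4) — stop
  → r_2 = 5.4386
beam 3: φ=45°, α=240°
  cosα=-0.5000 sinα=-0.8660 | (5,2) | tMaxX 1.4200 tMaxY 0.2887 | tΔX 2.0000 tΔY 1.1547
    t=0.2887 [y] (5,1)
    t=1.4200 [x] (4,1)
    t=1.4434 [y] (4,0) — stop
  → r_3 = 1.4434
beam 4: φ=90°, α=285°
  cosα=0.2588 sinα=-0.9659 | (5,2) | tMaxX 1.1205 tMaxY 0.2588 | tΔX 3.8637 tΔY 1.0353
    t=0.2588 [y] (5,1)
    t=1.1205 [x] (6,1) — stop
  → r_4 = 1.1205

ranges = [1.8117, 5.4386, 1.4434, 1.1205]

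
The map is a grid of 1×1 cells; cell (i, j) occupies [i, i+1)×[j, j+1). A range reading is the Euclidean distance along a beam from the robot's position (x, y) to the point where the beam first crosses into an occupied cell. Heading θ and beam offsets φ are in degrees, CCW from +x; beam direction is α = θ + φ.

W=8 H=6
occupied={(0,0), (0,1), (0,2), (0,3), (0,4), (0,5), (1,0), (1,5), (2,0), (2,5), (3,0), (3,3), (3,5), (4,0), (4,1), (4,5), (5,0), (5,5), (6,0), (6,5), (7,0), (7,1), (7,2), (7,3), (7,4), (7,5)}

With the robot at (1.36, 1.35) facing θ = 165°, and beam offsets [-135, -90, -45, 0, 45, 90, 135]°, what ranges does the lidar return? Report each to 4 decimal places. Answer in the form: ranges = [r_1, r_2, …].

beam 1: φ=-135°, α=30°
  cosα=0.8660 sinα=0.5000 | (1,1) | tMaxX 0.7390 tMaxY 1.3000 | tΔX 1.1547 tΔY 2.0000
    t=0.7390 [x] (2,1)
    t=1.3000 [y] (2,2)
    t=1.8937 [x] (3,2)
    t=3.0484 [x] (4,2)
    t=3.3000 [y] (4,3)
    t=4.2031 [x] (5,3)
    t=5.3000 [y] (5,4)
    t=5.3578 [x] (6,4)
    t=6.5125 [x] (7,4) — stop
  → r_1 = 6.5125
beam 2: φ=-90°, α=75°
  cosα=0.2588 sinα=0.9659 | (1,1) | tMaxX 2.4728 tMaxY 0.6729 | tΔX 3.8637 tΔY 1.0353
    t=0.6729 [y] (1,2)
    t=1.7082 [y] (1,3)
    t=2.4728 [x] (2,3)
    t=2.7435 [y] (2,4)
    t=3.7788 [y] (2,5) — stop
  → r_2 = 3.7788
beam 3: φ=-45°, α=120°
  cosα=-0.5000 sinα=0.8660 | (1,1) | tMaxX 0.7200 tMaxY 0.7506 | tΔX 2.0000 tΔY 1.1547
    t=0.7200 [x] (0,1) — stop
  → r_3 = 0.7200
beam 4: φ=0°, α=165°
  cosα=-0.9659 sinα=0.2588 | (1,1) | tMaxX 0.3727 tMaxY 2.5114 | tΔX 1.0353 tΔY 3.8637
    t=0.3727 [x] (0,1) — stop
  → r_4 = 0.3727
beam 5: φ=45°, α=210°
  cosα=-0.8660 sinα=-0.5000 | (1,1) | tMaxX 0.4157 tMaxY 0.7000 | tΔX 1.1547 tΔY 2.0000
    t=0.4157 [x] (0,1) — stop
  → r_5 = 0.4157
beam 6: φ=90°, α=255°
  cosα=-0.2588 sinα=-0.9659 | (1,1) | tMaxX 1.3909 tMaxY 0.3623 | tΔX 3.8637 tΔY 1.0353
    t=0.3623 [y] (1,0) — stop
  → r_6 = 0.3623
beam 7: φ=135°, α=300°
  cosα=0.5000 sinα=-0.8660 | (1,1) | tMaxX 1.2800 tMaxY 0.4041 | tΔX 2.0000 tΔY 1.1547
    t=0.4041 [y] (1,0) — stop
  → r_7 = 0.4041

ranges = [6.5125, 3.7788, 0.7200, 0.3727, 0.4157, 0.3623, 0.4041]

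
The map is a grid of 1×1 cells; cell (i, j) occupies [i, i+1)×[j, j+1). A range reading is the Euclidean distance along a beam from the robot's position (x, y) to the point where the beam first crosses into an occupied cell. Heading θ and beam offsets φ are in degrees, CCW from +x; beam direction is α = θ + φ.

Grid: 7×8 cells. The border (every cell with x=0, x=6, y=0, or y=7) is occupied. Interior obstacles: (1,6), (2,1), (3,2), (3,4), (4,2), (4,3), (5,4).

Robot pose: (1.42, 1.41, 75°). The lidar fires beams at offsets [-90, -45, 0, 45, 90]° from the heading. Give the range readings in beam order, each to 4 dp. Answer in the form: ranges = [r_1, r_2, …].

ranges = [0.6005, 0.6697, 5.7872, 0.8400, 0.4348]

beam 1: φ=-90°, α=345°
  dir = (cos 345°, sin 345°) = (0.9659, -0.2588); from cell (1,1)
  next x-line at t=0.6005, next y-line at t=1.5841; Δt_x=1.0353, Δt_y=3.8637
    x: enter (2,1) at t=0.6005 ← occupied
  → r_1 = 0.6005
beam 2: φ=-45°, α=30°
  dir = (cos 30°, sin 30°) = (0.8660, 0.5000); from cell (1,1)
  next x-line at t=0.6697, next y-line at t=1.1800; Δt_x=1.1547, Δt_y=2.0000
    x: enter (2,1) at t=0.6697 ← occupied
  → r_2 = 0.6697
beam 3: φ=0°, α=75°
  dir = (cos 75°, sin 75°) = (0.2588, 0.9659); from cell (1,1)
  next x-line at t=2.2409, next y-line at t=0.6108; Δt_x=3.8637, Δt_y=1.0353
    y: enter (1,2) at t=0.6108
    y: enter (1,3) at t=1.6461
    x: enter (2,3) at t=2.2409
    y: enter (2,4) at t=2.6814
    y: enter (2,5) at t=3.7166
    y: enter (2,6) at t=4.7519
    y: enter (2,7) at t=5.7872 ← occupied
  → r_3 = 5.7872
beam 4: φ=45°, α=120°
  dir = (cos 120°, sin 120°) = (-0.5000, 0.8660); from cell (1,1)
  next x-line at t=0.8400, next y-line at t=0.6813; Δt_x=2.0000, Δt_y=1.1547
    y: enter (1,2) at t=0.6813
    x: enter (0,2) at t=0.8400 ← occupied
  → r_4 = 0.8400
beam 5: φ=90°, α=165°
  dir = (cos 165°, sin 165°) = (-0.9659, 0.2588); from cell (1,1)
  next x-line at t=0.4348, next y-line at t=2.2796; Δt_x=1.0353, Δt_y=3.8637
    x: enter (0,1) at t=0.4348 ← occupied
  → r_5 = 0.4348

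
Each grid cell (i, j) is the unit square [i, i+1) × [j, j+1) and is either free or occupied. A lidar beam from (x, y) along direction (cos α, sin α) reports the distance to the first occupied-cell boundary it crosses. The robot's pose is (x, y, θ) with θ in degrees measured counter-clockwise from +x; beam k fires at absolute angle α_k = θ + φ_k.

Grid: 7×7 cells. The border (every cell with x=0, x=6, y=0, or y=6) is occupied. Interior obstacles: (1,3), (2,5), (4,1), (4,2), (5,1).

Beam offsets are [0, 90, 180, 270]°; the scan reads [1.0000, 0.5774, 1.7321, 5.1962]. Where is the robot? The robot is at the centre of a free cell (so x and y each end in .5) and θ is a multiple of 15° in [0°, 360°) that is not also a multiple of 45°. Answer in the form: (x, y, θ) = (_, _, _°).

Candidates: 20 free-cell centres × 16 headings = 320 poses. Raycast each; keep the one whose scan matches to 4 dp.
  (5.5, 4.5, 285°): beam 1 = 1.9319 ≠ 1.0000 ✗
  (2.5, 4.5, 195°): beam 1 = 1.5529 ≠ 1.0000 ✗
  (2.5, 3.5, 15°): beam 1 = 3.6235 ≠ 1.0000 ✗
  (2.5, 4.5, 330°): beam 1 = 4.0415 ≠ 1.0000 ✗
  (2.5, 4.5, 240°): beam 2 = 4.0415 ≠ 0.5774 ✗
  …
  (5.5, 4.5, 300°): r_1=1.0000, r_2=0.5774, r_3=1.7321, r_4=5.1962 — all match ✓
Only this pose fits every beam.

(x, y, θ) = (5.5, 4.5, 300°)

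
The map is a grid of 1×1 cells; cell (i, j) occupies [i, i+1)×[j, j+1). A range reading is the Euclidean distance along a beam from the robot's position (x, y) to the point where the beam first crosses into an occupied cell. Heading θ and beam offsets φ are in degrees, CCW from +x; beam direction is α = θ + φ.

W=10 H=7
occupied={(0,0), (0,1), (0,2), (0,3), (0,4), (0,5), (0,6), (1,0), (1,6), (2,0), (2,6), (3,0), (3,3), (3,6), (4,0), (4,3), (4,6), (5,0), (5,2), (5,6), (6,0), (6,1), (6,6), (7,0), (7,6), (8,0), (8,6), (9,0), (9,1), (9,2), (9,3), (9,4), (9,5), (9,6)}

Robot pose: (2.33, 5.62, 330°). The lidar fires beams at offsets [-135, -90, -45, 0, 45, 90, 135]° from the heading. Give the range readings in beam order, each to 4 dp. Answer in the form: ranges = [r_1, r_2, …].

ranges = [1.3769, 2.6600, 2.5887, 7.7019, 1.4682, 0.4388, 0.3934]

beam 1: φ=-135°, α=195°
  cosα=-0.9659 sinα=-0.2588 | (2,5) | tMaxX 0.3416 tMaxY 2.3955 | tΔX 1.0353 tΔY 3.8637
    t=0.3416 [x] (1,5)
    t=1.3769 [x] (0,5) — stop
  → r_1 = 1.3769
beam 2: φ=-90°, α=240°
  cosα=-0.5000 sinα=-0.8660 | (2,5) | tMaxX 0.6600 tMaxY 0.7159 | tΔX 2.0000 tΔY 1.1547
    t=0.6600 [x] (1,5)
    t=0.7159 [y] (1,4)
    t=1.8706 [y] (1,3)
    t=2.6600 [x] (0,3) — stop
  → r_2 = 2.6600
beam 3: φ=-45°, α=285°
  cosα=0.2588 sinα=-0.9659 | (2,5) | tMaxX 2.5887 tMaxY 0.6419 | tΔX 3.8637 tΔY 1.0353
    t=0.6419 [y] (2,4)
    t=1.6771 [y] (2,3)
    t=2.5887 [x] (3,3) — stop
  → r_3 = 2.5887
beam 4: φ=0°, α=330°
  cosα=0.8660 sinα=-0.5000 | (2,5) | tMaxX 0.7736 tMaxY 1.2400 | tΔX 1.1547 tΔY 2.0000
    t=0.7736 [x] (3,5)
    t=1.2400 [y] (3,4)
    t=1.9283 [x] (4,4)
    t=3.0831 [x] (5,4)
    t=3.2400 [y] (5,3)
    t=4.2378 [x] (6,3)
    t=5.2400 [y] (6,2)
    t=5.3925 [x] (7,2)
    t=6.5472 [x] (8,2)
    t=7.2400 [y] (8,1)
    t=7.7019 [x] (9,1) — stop
  → r_4 = 7.7019
beam 5: φ=45°, α=15°
  cosα=0.9659 sinα=0.2588 | (2,5) | tMaxX 0.6936 tMaxY 1.4682 | tΔX 1.0353 tΔY 3.8637
    t=0.6936 [x] (3,5)
    t=1.4682 [y] (3,6) — stop
  → r_5 = 1.4682
beam 6: φ=90°, α=60°
  cosα=0.5000 sinα=0.8660 | (2,5) | tMaxX 1.3400 tMaxY 0.4388 | tΔX 2.0000 tΔY 1.1547
    t=0.4388 [y] (2,6) — stop
  → r_6 = 0.4388
beam 7: φ=135°, α=105°
  cosα=-0.2588 sinα=0.9659 | (2,5) | tMaxX 1.2750 tMaxY 0.3934 | tΔX 3.8637 tΔY 1.0353
    t=0.3934 [y] (2,6) — stop
  → r_7 = 0.3934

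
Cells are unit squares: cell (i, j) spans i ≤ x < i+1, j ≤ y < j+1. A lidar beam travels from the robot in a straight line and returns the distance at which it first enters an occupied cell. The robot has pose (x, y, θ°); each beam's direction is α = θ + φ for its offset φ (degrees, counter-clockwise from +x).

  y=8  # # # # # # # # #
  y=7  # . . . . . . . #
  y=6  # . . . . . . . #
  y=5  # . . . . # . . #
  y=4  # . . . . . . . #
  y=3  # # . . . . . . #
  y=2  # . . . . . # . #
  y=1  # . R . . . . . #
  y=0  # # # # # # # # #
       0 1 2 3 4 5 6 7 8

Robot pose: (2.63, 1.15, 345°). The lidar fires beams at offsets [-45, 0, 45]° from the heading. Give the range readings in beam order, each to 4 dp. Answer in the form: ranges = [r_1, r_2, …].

beam 1: φ=-45°, α=300°
  direction (0.5000, -0.8660); cell (2,1); t to first gridline: x 0.7400, y 0.1732 (then +2.0000 / +1.1547)
    (2,0) via y @ 0.1732  # hit
  → r_1 = 0.1732
beam 2: φ=0°, α=345°
  direction (0.9659, -0.2588); cell (2,1); t to first gridline: x 0.3831, y 0.5796 (then +1.0353 / +3.8637)
    (3,1) via x @ 0.3831
    (3,0) via y @ 0.5796  # hit
  → r_2 = 0.5796
beam 3: φ=45°, α=30°
  direction (0.8660, 0.5000); cell (2,1); t to first gridline: x 0.4272, y 1.7000 (then +1.1547 / +2.0000)
    (3,1) via x @ 0.4272
    (4,1) via x @ 1.5819
    (4,2) via y @ 1.7000
    (5,2) via x @ 2.7366
    (5,3) via y @ 3.7000
    (6,3) via x @ 3.8913
    (7,3) via x @ 5.0460
    (7,4) via y @ 5.7000
    (8,4) via x @ 6.2007  # hit
  → r_3 = 6.2007

ranges = [0.1732, 0.5796, 6.2007]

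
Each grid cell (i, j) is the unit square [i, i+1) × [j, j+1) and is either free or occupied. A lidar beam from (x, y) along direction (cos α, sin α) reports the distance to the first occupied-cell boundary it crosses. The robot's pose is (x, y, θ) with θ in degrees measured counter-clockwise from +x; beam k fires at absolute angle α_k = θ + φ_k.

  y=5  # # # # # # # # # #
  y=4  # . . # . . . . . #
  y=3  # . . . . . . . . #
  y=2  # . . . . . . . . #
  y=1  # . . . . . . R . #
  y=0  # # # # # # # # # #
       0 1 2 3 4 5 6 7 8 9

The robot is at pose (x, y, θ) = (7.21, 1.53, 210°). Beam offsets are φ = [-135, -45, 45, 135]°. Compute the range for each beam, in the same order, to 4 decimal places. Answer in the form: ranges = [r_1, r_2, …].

beam 1: φ=-135°, α=75°
  dir = (cos 75°, sin 75°) = (0.2588, 0.9659); from cell (7,1)
  next x-line at t=3.0523, next y-line at t=0.4866; Δt_x=3.8637, Δt_y=1.0353
    y: enter (7,2) at t=0.4866
    y: enter (7,3) at t=1.5219
    y: enter (7,4) at t=2.5571
    x: enter (8,4) at t=3.0523
    y: enter (8,5) at t=3.5924 ← occupied
  → r_1 = 3.5924
beam 2: φ=-45°, α=165°
  dir = (cos 165°, sin 165°) = (-0.9659, 0.2588); from cell (7,1)
  next x-line at t=0.2174, next y-line at t=1.8159; Δt_x=1.0353, Δt_y=3.8637
    x: enter (6,1) at t=0.2174
    x: enter (5,1) at t=1.2527
    y: enter (5,2) at t=1.8159
    x: enter (4,2) at t=2.2880
    x: enter (3,2) at t=3.3232
    x: enter (2,2) at t=4.3585
    x: enter (1,2) at t=5.3938
    y: enter (1,3) at t=5.6796
    x: enter (0,3) at t=6.4291 ← occupied
  → r_2 = 6.4291
beam 3: φ=45°, α=255°
  dir = (cos 255°, sin 255°) = (-0.2588, -0.9659); from cell (7,1)
  next x-line at t=0.8114, next y-line at t=0.5487; Δt_x=3.8637, Δt_y=1.0353
    y: enter (7,0) at t=0.5487 ← occupied
  → r_3 = 0.5487
beam 4: φ=135°, α=345°
  dir = (cos 345°, sin 345°) = (0.9659, -0.2588); from cell (7,1)
  next x-line at t=0.8179, next y-line at t=2.0478; Δt_x=1.0353, Δt_y=3.8637
    x: enter (8,1) at t=0.8179
    x: enter (9,1) at t=1.8531 ← occupied
  → r_4 = 1.8531

ranges = [3.5924, 6.4291, 0.5487, 1.8531]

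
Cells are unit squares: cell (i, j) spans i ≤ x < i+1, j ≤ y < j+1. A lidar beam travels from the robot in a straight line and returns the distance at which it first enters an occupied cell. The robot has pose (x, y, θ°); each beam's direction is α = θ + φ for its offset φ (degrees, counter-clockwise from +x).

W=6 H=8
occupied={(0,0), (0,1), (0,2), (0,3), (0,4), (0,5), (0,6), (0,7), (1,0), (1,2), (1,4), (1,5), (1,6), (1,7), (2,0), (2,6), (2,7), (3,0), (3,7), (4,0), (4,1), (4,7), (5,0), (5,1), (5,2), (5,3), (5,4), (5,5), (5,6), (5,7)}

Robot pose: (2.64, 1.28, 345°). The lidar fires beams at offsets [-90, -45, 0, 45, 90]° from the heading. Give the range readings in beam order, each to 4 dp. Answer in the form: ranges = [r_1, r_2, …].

beam 1: φ=-90°, α=255°
  d=(-0.2588,-0.9659)  start (2,1)  tX=2.4728 tY=0.2899  stride 1/|dx|=3.8637 1/|dy|=1.0353
    cross y-line → (2,0), t=0.2899 (wall)
  → r_1 = 0.2899
beam 2: φ=-45°, α=300°
  d=(0.5000,-0.8660)  start (2,1)  tX=0.7200 tY=0.3233  stride 1/|dx|=2.0000 1/|dy|=1.1547
    cross y-line → (2,0), t=0.3233 (wall)
  → r_2 = 0.3233
beam 3: φ=0°, α=345°
  d=(0.9659,-0.2588)  start (2,1)  tX=0.3727 tY=1.0818  stride 1/|dx|=1.0353 1/|dy|=3.8637
    cross x-line → (3,1), t=0.3727
    cross y-line → (3,0), t=1.0818 (wall)
  → r_3 = 1.0818
beam 4: φ=45°, α=30°
  d=(0.8660,0.5000)  start (2,1)  tX=0.4157 tY=1.4400  stride 1/|dx|=1.1547 1/|dy|=2.0000
    cross x-line → (3,1), t=0.4157
    cross y-line → (3,2), t=1.4400
    cross x-line → (4,2), t=1.5704
    cross x-line → (5,2), t=2.7251 (wall)
  → r_4 = 2.7251
beam 5: φ=90°, α=75°
  d=(0.2588,0.9659)  start (2,1)  tX=1.3909 tY=0.7454  stride 1/|dx|=3.8637 1/|dy|=1.0353
    cross y-line → (2,2), t=0.7454
    cross x-line → (3,2), t=1.3909
    cross y-line → (3,3), t=1.7807
    cross y-line → (3,4), t=2.8160
    cross y-line → (3,5), t=3.8512
    cross y-line → (3,6), t=4.8865
    cross x-line → (4,6), t=5.2546
    cross y-line → (4,7), t=5.9218 (wall)
  → r_5 = 5.9218

ranges = [0.2899, 0.3233, 1.0818, 2.7251, 5.9218]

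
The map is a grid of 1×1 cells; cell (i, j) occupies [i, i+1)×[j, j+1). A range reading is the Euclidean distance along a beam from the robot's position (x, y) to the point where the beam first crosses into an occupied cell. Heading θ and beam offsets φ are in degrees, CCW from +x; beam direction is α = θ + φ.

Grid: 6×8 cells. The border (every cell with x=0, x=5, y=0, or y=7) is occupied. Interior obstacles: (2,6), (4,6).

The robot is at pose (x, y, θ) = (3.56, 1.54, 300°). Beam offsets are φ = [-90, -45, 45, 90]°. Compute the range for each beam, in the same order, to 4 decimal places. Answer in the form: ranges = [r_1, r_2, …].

beam 1: φ=-90°, α=210°
  direction (-0.8660, -0.5000); cell (3,1); t to first gridline: x 0.6466, y 1.0800 (then +1.1547 / +2.0000)
    (2,1) via x @ 0.6466
    (2,0) via y @ 1.0800  # hit
  → r_1 = 1.0800
beam 2: φ=-45°, α=255°
  direction (-0.2588, -0.9659); cell (3,1); t to first gridline: x 2.1637, y 0.5590 (then +3.8637 / +1.0353)
    (3,0) via y @ 0.5590  # hit
  → r_2 = 0.5590
beam 3: φ=45°, α=345°
  direction (0.9659, -0.2588); cell (3,1); t to first gridline: x 0.4555, y 2.0864 (then +1.0353 / +3.8637)
    (4,1) via x @ 0.4555
    (5,1) via x @ 1.4908  # hit
  → r_3 = 1.4908
beam 4: φ=90°, α=30°
  direction (0.8660, 0.5000); cell (3,1); t to first gridline: x 0.5081, y 0.9200 (then +1.1547 / +2.0000)
    (4,1) via x @ 0.5081
    (4,2) via y @ 0.9200
    (5,2) via x @ 1.6628  # hit
  → r_4 = 1.6628

ranges = [1.0800, 0.5590, 1.4908, 1.6628]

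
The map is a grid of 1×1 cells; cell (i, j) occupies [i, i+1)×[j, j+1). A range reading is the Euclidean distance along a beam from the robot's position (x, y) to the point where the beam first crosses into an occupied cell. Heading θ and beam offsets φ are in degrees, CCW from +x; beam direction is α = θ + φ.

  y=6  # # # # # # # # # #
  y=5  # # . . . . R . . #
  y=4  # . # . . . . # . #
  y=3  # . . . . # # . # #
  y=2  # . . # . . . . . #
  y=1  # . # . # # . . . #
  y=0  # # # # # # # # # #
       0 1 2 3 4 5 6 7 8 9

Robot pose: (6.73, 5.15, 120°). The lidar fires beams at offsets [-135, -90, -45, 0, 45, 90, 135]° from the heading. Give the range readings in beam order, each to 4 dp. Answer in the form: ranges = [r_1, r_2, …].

beam 1: φ=-135°, α=345°
  dir = (cos 345°, sin 345°) = (0.9659, -0.2588); from cell (6,5)
  next x-line at t=0.2795, next y-line at t=0.5796; Δt_x=1.0353, Δt_y=3.8637
    x: enter (7,5) at t=0.2795
    y: enter (7,4) at t=0.5796 ← occupied
  → r_1 = 0.5796
beam 2: φ=-90°, α=30°
  dir = (cos 30°, sin 30°) = (0.8660, 0.5000); from cell (6,5)
  next x-line at t=0.3118, next y-line at t=1.7000; Δt_x=1.1547, Δt_y=2.0000
    x: enter (7,5) at t=0.3118
    x: enter (8,5) at t=1.4665
    y: enter (8,6) at t=1.7000 ← occupied
  → r_2 = 1.7000
beam 3: φ=-45°, α=75°
  dir = (cos 75°, sin 75°) = (0.2588, 0.9659); from cell (6,5)
  next x-line at t=1.0432, next y-line at t=0.8800; Δt_x=3.8637, Δt_y=1.0353
    y: enter (6,6) at t=0.8800 ← occupied
  → r_3 = 0.8800
beam 4: φ=0°, α=120°
  dir = (cos 120°, sin 120°) = (-0.5000, 0.8660); from cell (6,5)
  next x-line at t=1.4600, next y-line at t=0.9815; Δt_x=2.0000, Δt_y=1.1547
    y: enter (6,6) at t=0.9815 ← occupied
  → r_4 = 0.9815
beam 5: φ=45°, α=165°
  dir = (cos 165°, sin 165°) = (-0.9659, 0.2588); from cell (6,5)
  next x-line at t=0.7558, next y-line at t=3.2841; Δt_x=1.0353, Δt_y=3.8637
    x: enter (5,5) at t=0.7558
    x: enter (4,5) at t=1.7910
    x: enter (3,5) at t=2.8263
    y: enter (3,6) at t=3.2841 ← occupied
  → r_5 = 3.2841
beam 6: φ=90°, α=210°
  dir = (cos 210°, sin 210°) = (-0.8660, -0.5000); from cell (6,5)
  next x-line at t=0.8429, next y-line at t=0.3000; Δt_x=1.1547, Δt_y=2.0000
    y: enter (6,4) at t=0.3000
    x: enter (5,4) at t=0.8429
    x: enter (4,4) at t=1.9976
    y: enter (4,3) at t=2.3000
    x: enter (3,3) at t=3.1523
    y: enter (3,2) at t=4.3000 ← occupied
  → r_6 = 4.3000
beam 7: φ=135°, α=255°
  dir = (cos 255°, sin 255°) = (-0.2588, -0.9659); from cell (6,5)
  next x-line at t=2.8205, next y-line at t=0.1553; Δt_x=3.8637, Δt_y=1.0353
    y: enter (6,4) at t=0.1553
    y: enter (6,3) at t=1.1906 ← occupied
  → r_7 = 1.1906

ranges = [0.5796, 1.7000, 0.8800, 0.9815, 3.2841, 4.3000, 1.1906]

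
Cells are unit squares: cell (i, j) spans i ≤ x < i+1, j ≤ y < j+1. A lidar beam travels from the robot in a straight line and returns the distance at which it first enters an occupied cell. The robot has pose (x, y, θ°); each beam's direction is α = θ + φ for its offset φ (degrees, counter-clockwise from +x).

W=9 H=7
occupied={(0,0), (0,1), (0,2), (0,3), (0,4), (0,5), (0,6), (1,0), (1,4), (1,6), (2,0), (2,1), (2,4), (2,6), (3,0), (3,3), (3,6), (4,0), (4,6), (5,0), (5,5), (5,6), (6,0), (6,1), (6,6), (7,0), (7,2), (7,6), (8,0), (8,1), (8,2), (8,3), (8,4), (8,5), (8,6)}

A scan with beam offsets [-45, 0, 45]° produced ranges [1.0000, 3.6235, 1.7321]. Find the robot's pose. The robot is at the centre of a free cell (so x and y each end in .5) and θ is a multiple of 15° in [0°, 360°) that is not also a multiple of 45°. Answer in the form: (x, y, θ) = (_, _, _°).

(x, y, θ) = (4.5, 2.5, 165°)

Enumerate (i+0.5, j+0.5, θ) over the 28 free cells and 16 admissible headings. For each, cast all 3 beams and compare to the given ranges.
  (6.5, 3.5, 255°): beam 1 = 4.0415 ≠ 1.0000 ✗
  (5.5, 1.5, 105°): beam 1 = 5.0000 ≠ 1.0000 ✗
  (3.5, 2.5, 330°): beam 1 = 1.5529 ≠ 1.0000 ✗
  (1.5, 5.5, 345°): beam 1 = 0.5774 ≠ 1.0000 ✗
  (5.5, 3.5, 75°): beam 1 = 2.8868 ≠ 1.0000 ✗
  …
  (4.5, 2.5, 165°): r_1=1.0000, r_2=3.6235, r_3=1.7321 — all match ✓
Unique over the lattice → pose = (4.5, 2.5, 165°).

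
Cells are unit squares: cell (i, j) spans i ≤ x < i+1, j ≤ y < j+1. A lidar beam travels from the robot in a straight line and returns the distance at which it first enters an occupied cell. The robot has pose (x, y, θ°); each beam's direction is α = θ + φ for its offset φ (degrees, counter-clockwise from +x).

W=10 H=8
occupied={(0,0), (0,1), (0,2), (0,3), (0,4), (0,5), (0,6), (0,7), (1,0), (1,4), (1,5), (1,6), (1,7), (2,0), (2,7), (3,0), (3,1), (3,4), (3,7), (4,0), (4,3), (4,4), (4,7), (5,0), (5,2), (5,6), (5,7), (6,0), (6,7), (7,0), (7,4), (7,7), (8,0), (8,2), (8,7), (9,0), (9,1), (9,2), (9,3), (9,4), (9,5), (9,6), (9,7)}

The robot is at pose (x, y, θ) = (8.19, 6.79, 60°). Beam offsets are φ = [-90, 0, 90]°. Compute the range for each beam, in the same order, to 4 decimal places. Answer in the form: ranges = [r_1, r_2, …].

beam 1: φ=-90°, α=330°
  direction (0.8660, -0.5000); cell (8,6); t to first gridline: x 0.9353, y 1.5800 (then +1.1547 / +2.0000)
    (9,6) via x @ 0.9353  # hit
  → r_1 = 0.9353
beam 2: φ=0°, α=60°
  direction (0.5000, 0.8660); cell (8,6); t to first gridline: x 1.6200, y 0.2425 (then +2.0000 / +1.1547)
    (8,7) via y @ 0.2425  # hit
  → r_2 = 0.2425
beam 3: φ=90°, α=150°
  direction (-0.8660, 0.5000); cell (8,6); t to first gridline: x 0.2194, y 0.4200 (then +1.1547 / +2.0000)
    (7,6) via x @ 0.2194
    (7,7) via y @ 0.4200  # hit
  → r_3 = 0.4200

ranges = [0.9353, 0.2425, 0.4200]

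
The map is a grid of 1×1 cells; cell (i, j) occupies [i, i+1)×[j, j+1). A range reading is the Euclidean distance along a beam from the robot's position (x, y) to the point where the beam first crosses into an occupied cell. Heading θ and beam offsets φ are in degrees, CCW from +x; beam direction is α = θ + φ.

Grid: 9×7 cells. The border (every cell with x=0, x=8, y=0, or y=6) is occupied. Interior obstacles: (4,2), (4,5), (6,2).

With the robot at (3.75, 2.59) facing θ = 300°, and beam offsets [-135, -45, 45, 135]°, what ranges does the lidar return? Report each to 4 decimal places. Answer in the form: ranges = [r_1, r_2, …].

ranges = [2.8470, 1.6461, 0.2588, 2.4950]

beam 1: φ=-135°, α=165°
  d=(-0.9659,0.2588)  start (3,2)  tX=0.7765 tY=1.5841  stride 1/|dx|=1.0353 1/|dy|=3.8637
    cross x-line → (2,2), t=0.7765
    cross y-line → (2,3), t=1.5841
    cross x-line → (1,3), t=1.8117
    cross x-line → (0,3), t=2.8470 (wall)
  → r_1 = 2.8470
beam 2: φ=-45°, α=255°
  d=(-0.2588,-0.9659)  start (3,2)  tX=2.8978 tY=0.6108  stride 1/|dx|=3.8637 1/|dy|=1.0353
    cross y-line → (3,1), t=0.6108
    cross y-line → (3,0), t=1.6461 (wall)
  → r_2 = 1.6461
beam 3: φ=45°, α=345°
  d=(0.9659,-0.2588)  start (3,2)  tX=0.2588 tY=2.2796  stride 1/|dx|=1.0353 1/|dy|=3.8637
    cross x-line → (4,2), t=0.2588 (wall)
  → r_3 = 0.2588
beam 4: φ=135°, α=75°
  d=(0.2588,0.9659)  start (3,2)  tX=0.9659 tY=0.4245  stride 1/|dx|=3.8637 1/|dy|=1.0353
    cross y-line → (3,3), t=0.4245
    cross x-line → (4,3), t=0.9659
    cross y-line → (4,4), t=1.4597
    cross y-line → (4,5), t=2.4950 (wall)
  → r_4 = 2.4950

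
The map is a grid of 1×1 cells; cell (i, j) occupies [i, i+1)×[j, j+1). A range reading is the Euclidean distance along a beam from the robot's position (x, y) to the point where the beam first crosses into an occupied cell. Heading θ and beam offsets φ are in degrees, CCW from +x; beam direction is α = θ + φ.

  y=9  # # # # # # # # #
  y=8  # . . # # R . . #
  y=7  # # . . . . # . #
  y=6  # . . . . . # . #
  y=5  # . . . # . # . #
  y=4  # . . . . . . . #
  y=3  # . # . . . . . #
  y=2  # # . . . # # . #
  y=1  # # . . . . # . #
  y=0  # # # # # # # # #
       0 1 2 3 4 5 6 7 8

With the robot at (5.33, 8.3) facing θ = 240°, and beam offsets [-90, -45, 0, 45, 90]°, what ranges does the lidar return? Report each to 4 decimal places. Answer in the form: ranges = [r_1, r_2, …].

ranges = [0.3811, 0.3416, 2.6558, 2.5887, 0.7736]

beam 1: φ=-90°, α=150°
  d=(-0.8660,0.5000)  start (5,8)  tX=0.3811 tY=1.4000  stride 1/|dx|=1.1547 1/|dy|=2.0000
    cross x-line → (4,8), t=0.3811 (wall)
  → r_1 = 0.3811
beam 2: φ=-45°, α=195°
  d=(-0.9659,-0.2588)  start (5,8)  tX=0.3416 tY=1.1591  stride 1/|dx|=1.0353 1/|dy|=3.8637
    cross x-line → (4,8), t=0.3416 (wall)
  → r_2 = 0.3416
beam 3: φ=0°, α=240°
  d=(-0.5000,-0.8660)  start (5,8)  tX=0.6600 tY=0.3464  stride 1/|dx|=2.0000 1/|dy|=1.1547
    cross y-line → (5,7), t=0.3464
    cross x-line → (4,7), t=0.6600
    cross y-line → (4,6), t=1.5011
    cross y-line → (4,5), t=2.6558 (wall)
  → r_3 = 2.6558
beam 4: φ=45°, α=285°
  d=(0.2588,-0.9659)  start (5,8)  tX=2.5887 tY=0.3106  stride 1/|dx|=3.8637 1/|dy|=1.0353
    cross y-line → (5,7), t=0.3106
    cross y-line → (5,6), t=1.3459
    cross y-line → (5,5), t=2.3811
    cross x-line → (6,5), t=2.5887 (wall)
  → r_4 = 2.5887
beam 5: φ=90°, α=330°
  d=(0.8660,-0.5000)  start (5,8)  tX=0.7736 tY=0.6000  stride 1/|dx|=1.1547 1/|dy|=2.0000
    cross y-line → (5,7), t=0.6000
    cross x-line → (6,7), t=0.7736 (wall)
  → r_5 = 0.7736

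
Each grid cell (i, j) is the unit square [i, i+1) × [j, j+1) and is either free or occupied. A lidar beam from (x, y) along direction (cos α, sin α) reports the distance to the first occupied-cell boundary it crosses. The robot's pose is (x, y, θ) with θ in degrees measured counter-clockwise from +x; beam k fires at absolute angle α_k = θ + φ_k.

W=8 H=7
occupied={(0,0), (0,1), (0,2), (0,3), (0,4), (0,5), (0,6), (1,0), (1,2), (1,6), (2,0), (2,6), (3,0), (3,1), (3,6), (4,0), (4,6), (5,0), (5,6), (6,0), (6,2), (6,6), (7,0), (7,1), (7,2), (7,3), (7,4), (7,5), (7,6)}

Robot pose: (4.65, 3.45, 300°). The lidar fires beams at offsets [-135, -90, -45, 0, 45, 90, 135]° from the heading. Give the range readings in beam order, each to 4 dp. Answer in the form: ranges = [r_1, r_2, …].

beam 1: φ=-135°, α=165°
  cosα=-0.9659 sinα=0.2588 | (4,3) | tMaxX 0.6729 tMaxY 2.1250 | tΔX 1.0353 tΔY 3.8637
    t=0.6729 [x] (3,3)
    t=1.7082 [x] (2,3)
    t=2.1250 [y] (2,4)
    t=2.7435 [x] (1,4)
    t=3.7788 [x] (0,4) — stop
  → r_1 = 3.7788
beam 2: φ=-90°, α=210°
  cosα=-0.8660 sinα=-0.5000 | (4,3) | tMaxX 0.7506 tMaxY 0.9000 | tΔX 1.1547 tΔY 2.0000
    t=0.7506 [x] (3,3)
    t=0.9000 [y] (3,2)
    t=1.9053 [x] (2,2)
    t=2.9000 [y] (2,1)
    t=3.0600 [x] (1,1)
    t=4.2147 [x] (0,1) — stop
  → r_2 = 4.2147
beam 3: φ=-45°, α=255°
  cosα=-0.2588 sinα=-0.9659 | (4,3) | tMaxX 2.5114 tMaxY 0.4659 | tΔX 3.8637 tΔY 1.0353
    t=0.4659 [y] (4,2)
    t=1.5012 [y] (4,1)
    t=2.5114 [x] (3,1) — stop
  → r_3 = 2.5114
beam 4: φ=0°, α=300°
  cosα=0.5000 sinα=-0.8660 | (4,3) | tMaxX 0.7000 tMaxY 0.5196 | tΔX 2.0000 tΔY 1.1547
    t=0.5196 [y] (4,2)
    t=0.7000 [x] (5,2)
    t=1.6743 [y] (5,1)
    t=2.7000 [x] (6,1)
    t=2.8290 [y] (6,0) — stop
  → r_4 = 2.8290
beam 5: φ=45°, α=345°
  cosα=0.9659 sinα=-0.2588 | (4,3) | tMaxX 0.3623 tMaxY 1.7387 | tΔX 1.0353 tΔY 3.8637
    t=0.3623 [x] (5,3)
    t=1.3976 [x] (6,3)
    t=1.7387 [y] (6,2) — stop
  → r_5 = 1.7387
beam 6: φ=90°, α=30°
  cosα=0.8660 sinα=0.5000 | (4,3) | tMaxX 0.4041 tMaxY 1.1000 | tΔX 1.1547 tΔY 2.0000
    t=0.4041 [x] (5,3)
    t=1.1000 [y] (5,4)
    t=1.5588 [x] (6,4)
    t=2.7135 [x] (7,4) — stop
  → r_6 = 2.7135
beam 7: φ=135°, α=75°
  cosα=0.2588 sinα=0.9659 | (4,3) | tMaxX 1.3523 tMaxY 0.5694 | tΔX 3.8637 tΔY 1.0353
    t=0.5694 [y] (4,4)
    t=1.3523 [x] (5,4)
    t=1.6047 [y] (5,5)
    t=2.6400 [y] (5,6) — stop
  → r_7 = 2.6400

ranges = [3.7788, 4.2147, 2.5114, 2.8290, 1.7387, 2.7135, 2.6400]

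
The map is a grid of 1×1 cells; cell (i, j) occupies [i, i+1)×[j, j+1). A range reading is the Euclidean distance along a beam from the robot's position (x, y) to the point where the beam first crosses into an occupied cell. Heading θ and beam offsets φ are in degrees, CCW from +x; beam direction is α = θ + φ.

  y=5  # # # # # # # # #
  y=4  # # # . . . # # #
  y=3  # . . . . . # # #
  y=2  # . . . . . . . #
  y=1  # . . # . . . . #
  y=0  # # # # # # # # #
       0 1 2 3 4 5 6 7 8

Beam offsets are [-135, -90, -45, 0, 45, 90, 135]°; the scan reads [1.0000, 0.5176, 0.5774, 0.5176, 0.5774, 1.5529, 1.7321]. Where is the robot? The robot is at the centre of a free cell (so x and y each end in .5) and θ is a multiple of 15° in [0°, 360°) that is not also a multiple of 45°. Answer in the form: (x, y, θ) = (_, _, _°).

Enumerate (i+0.5, j+0.5, θ) over the 21 free cells and 16 admissible headings. For each, cast all 7 beams and compare to the given ranges.
  (6.5, 1.5, 210°): beam 1 = 1.5529 ≠ 1.0000 ✗
  (5.5, 4.5, 345°): beam 1 = 5.1962 ≠ 1.0000 ✗
  (5.5, 3.5, 240°): beam 1 = 1.5529 ≠ 1.0000 ✗
  …
  (7.5, 1.5, 345°): r_1=1.0000, r_2=0.5176, r_3=0.5774, r_4=0.5176, r_5=0.5774, r_6=1.5529, r_7=1.7321 — all match ✓
Unique over the lattice → pose = (7.5, 1.5, 345°).

(x, y, θ) = (7.5, 1.5, 345°)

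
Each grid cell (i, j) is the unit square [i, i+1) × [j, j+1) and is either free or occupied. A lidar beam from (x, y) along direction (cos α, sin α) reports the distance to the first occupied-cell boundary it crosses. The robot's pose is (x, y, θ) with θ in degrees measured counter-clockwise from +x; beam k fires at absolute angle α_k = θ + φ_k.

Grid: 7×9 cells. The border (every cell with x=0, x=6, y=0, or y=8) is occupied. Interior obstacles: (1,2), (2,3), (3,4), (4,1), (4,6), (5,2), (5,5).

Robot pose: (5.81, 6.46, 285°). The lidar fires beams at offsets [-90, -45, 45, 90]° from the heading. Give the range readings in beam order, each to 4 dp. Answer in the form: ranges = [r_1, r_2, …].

beam 1: φ=-90°, α=195°
  dir = (cos 195°, sin 195°) = (-0.9659, -0.2588); from cell (5,6)
  next x-line at t=0.8386, next y-line at t=1.7773; Δt_x=1.0353, Δt_y=3.8637
    x: enter (4,6) at t=0.8386 ← occupied
  → r_1 = 0.8386
beam 2: φ=-45°, α=240°
  dir = (cos 240°, sin 240°) = (-0.5000, -0.8660); from cell (5,6)
  next x-line at t=1.6200, next y-line at t=0.5312; Δt_x=2.0000, Δt_y=1.1547
    y: enter (5,5) at t=0.5312 ← occupied
  → r_2 = 0.5312
beam 3: φ=45°, α=330°
  dir = (cos 330°, sin 330°) = (0.8660, -0.5000); from cell (5,6)
  next x-line at t=0.2194, next y-line at t=0.9200; Δt_x=1.1547, Δt_y=2.0000
    x: enter (6,6) at t=0.2194 ← occupied
  → r_3 = 0.2194
beam 4: φ=90°, α=15°
  dir = (cos 15°, sin 15°) = (0.9659, 0.2588); from cell (5,6)
  next x-line at t=0.1967, next y-line at t=2.0864; Δt_x=1.0353, Δt_y=3.8637
    x: enter (6,6) at t=0.1967 ← occupied
  → r_4 = 0.1967

ranges = [0.8386, 0.5312, 0.2194, 0.1967]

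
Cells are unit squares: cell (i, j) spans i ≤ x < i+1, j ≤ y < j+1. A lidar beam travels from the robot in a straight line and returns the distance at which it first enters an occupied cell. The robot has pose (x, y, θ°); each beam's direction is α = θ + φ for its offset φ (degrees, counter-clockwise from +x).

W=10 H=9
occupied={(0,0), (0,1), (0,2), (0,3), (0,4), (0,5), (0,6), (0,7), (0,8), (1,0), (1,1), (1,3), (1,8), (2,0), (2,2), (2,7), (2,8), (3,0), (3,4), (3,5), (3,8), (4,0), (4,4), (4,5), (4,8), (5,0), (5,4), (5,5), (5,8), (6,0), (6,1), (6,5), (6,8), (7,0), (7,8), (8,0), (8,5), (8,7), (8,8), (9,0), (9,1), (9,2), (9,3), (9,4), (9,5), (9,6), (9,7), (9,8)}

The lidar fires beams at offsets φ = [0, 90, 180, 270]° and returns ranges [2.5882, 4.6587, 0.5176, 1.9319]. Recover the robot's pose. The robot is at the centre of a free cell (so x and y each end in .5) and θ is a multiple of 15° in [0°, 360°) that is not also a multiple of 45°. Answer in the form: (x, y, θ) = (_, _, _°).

(x, y, θ) = (4.5, 3.5, 285°)

Enumerate (i+0.5, j+0.5, θ) over the 42 free cells and 16 admissible headings. For each, cast all 4 beams and compare to the given ranges.
  (1.5, 4.5, 195°): beam 1 = 0.5176 ≠ 2.5882 ✗
  (8.5, 1.5, 255°): beam 1 = 0.5176 ≠ 2.5882 ✗
  (7.5, 5.5, 75°): beam 1 = 1.9319 ≠ 2.5882 ✗
  …
  (4.5, 3.5, 285°): r_1=2.5882, r_2=4.6587, r_3=0.5176, r_4=1.9319 — all match ✓
No second candidate reproduces the full scan.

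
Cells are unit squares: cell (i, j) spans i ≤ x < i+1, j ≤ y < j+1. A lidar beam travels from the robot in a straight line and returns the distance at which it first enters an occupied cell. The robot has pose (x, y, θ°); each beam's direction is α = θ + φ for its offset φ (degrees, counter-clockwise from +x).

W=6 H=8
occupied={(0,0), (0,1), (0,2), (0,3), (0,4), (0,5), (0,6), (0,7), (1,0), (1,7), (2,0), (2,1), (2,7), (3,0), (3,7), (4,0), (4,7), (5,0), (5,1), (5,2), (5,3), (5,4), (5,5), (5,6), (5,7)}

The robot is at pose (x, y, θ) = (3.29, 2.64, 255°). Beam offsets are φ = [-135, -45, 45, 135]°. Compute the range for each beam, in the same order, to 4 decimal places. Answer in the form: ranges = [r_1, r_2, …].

ranges = [4.5800, 1.2800, 1.8937, 1.9745]

beam 1: φ=-135°, α=120°
  d=(-0.5000,0.8660)  start (3,2)  tX=0.5800 tY=0.4157  stride 1/|dx|=2.0000 1/|dy|=1.1547
    cross y-line → (3,3), t=0.4157
    cross x-line → (2,3), t=0.5800
    cross y-line → (2,4), t=1.5704
    cross x-line → (1,4), t=2.5800
    cross y-line → (1,5), t=2.7251
    cross y-line → (1,6), t=3.8798
    cross x-line → (0,6), t=4.5800 (wall)
  → r_1 = 4.5800
beam 2: φ=-45°, α=210°
  d=(-0.8660,-0.5000)  start (3,2)  tX=0.3349 tY=1.2800  stride 1/|dx|=1.1547 1/|dy|=2.0000
    cross x-line → (2,2), t=0.3349
    cross y-line → (2,1), t=1.2800 (wall)
  → r_2 = 1.2800
beam 3: φ=45°, α=300°
  d=(0.5000,-0.8660)  start (3,2)  tX=1.4200 tY=0.7390  stride 1/|dx|=2.0000 1/|dy|=1.1547
    cross y-line → (3,1), t=0.7390
    cross x-line → (4,1), t=1.4200
    cross y-line → (4,0), t=1.8937 (wall)
  → r_3 = 1.8937
beam 4: φ=135°, α=30°
  d=(0.8660,0.5000)  start (3,2)  tX=0.8198 tY=0.7200  stride 1/|dx|=1.1547 1/|dy|=2.0000
    cross y-line → (3,3), t=0.7200
    cross x-line → (4,3), t=0.8198
    cross x-line → (5,3), t=1.9745 (wall)
  → r_4 = 1.9745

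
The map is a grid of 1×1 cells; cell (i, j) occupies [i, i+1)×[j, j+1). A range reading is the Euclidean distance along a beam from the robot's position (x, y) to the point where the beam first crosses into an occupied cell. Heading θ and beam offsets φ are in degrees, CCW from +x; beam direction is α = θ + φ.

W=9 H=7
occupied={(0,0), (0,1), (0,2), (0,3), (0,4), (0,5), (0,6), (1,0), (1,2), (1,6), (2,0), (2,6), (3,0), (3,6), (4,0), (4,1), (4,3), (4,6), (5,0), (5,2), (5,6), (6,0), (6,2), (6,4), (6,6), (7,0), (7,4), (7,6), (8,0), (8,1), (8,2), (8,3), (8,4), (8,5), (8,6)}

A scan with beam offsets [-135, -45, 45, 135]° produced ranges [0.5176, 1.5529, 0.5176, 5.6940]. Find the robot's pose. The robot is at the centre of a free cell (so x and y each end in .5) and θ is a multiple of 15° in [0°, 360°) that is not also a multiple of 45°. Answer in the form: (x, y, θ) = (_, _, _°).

(x, y, θ) = (6.5, 5.5, 60°)

The pose lattice has 28·16 = 448 candidates. Test each by forward raycasting.
  (4.5, 5.5, 330°): beam 1 = 3.6235 ≠ 0.5176 ✗
  (6.5, 1.5, 330°): beam 1 = 1.5529 ≠ 0.5176 ✗
  (2.5, 2.5, 60°): beam 1 = 1.5529 ≠ 0.5176 ✗
  (7.5, 5.5, 255°): beam 1 = 0.5774 ≠ 0.5176 ✗
  …
  (6.5, 5.5, 60°): r_1=0.5176, r_2=1.5529, r_3=0.5176, r_4=5.6940 — all match ✓
Only this pose fits every beam.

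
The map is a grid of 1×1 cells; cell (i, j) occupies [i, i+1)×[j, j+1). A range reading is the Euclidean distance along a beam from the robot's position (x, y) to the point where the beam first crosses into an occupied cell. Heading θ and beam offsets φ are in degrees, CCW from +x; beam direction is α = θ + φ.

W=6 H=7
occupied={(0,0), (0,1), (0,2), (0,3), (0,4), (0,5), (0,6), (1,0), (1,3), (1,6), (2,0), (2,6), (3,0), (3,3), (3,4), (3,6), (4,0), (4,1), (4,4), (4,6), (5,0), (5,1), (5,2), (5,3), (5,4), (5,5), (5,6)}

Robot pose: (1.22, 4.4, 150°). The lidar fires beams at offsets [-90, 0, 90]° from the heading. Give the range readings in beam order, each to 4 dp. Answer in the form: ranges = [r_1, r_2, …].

beam 1: φ=-90°, α=60°
  d=(0.5000,0.8660)  start (1,4)  tX=1.5600 tY=0.6928  stride 1/|dx|=2.0000 1/|dy|=1.1547
    cross y-line → (1,5), t=0.6928
    cross x-line → (2,5), t=1.5600
    cross y-line → (2,6), t=1.8475 (wall)
  → r_1 = 1.8475
beam 2: φ=0°, α=150°
  d=(-0.8660,0.5000)  start (1,4)  tX=0.2540 tY=1.2000  stride 1/|dx|=1.1547 1/|dy|=2.0000
    cross x-line → (0,4), t=0.2540 (wall)
  → r_2 = 0.2540
beam 3: φ=90°, α=240°
  d=(-0.5000,-0.8660)  start (1,4)  tX=0.4400 tY=0.4619  stride 1/|dx|=2.0000 1/|dy|=1.1547
    cross x-line → (0,4), t=0.4400 (wall)
  → r_3 = 0.4400

ranges = [1.8475, 0.2540, 0.4400]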